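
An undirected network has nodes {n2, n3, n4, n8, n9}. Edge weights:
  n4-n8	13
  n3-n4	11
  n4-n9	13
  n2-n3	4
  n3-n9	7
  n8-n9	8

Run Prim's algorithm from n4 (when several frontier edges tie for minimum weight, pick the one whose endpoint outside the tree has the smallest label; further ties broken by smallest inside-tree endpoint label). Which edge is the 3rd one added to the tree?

Prim, starting at n4.
Step 1: cheapest edge leaving the tree is n3-n4 (11); add n3.
Step 2: cheapest edge leaving the tree is n2-n3 (4); add n2.
Step 3: cheapest edge leaving the tree is n3-n9 (7); add n9.
Step 4: cheapest edge leaving the tree is n8-n9 (8); add n8.
The 3rd edge added is n3-n9.

n3-n9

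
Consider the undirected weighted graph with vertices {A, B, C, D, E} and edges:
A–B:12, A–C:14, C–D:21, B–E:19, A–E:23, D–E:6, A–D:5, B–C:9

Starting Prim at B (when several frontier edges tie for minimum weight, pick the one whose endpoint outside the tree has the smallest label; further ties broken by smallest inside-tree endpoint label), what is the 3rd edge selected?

A-D

Prim, starting at B.
Step 1: frontier [B–C 9, A–B 12, B–E 19] → take B–C (9); add C.
Step 2: frontier [A–B 12, B–E 19, A–C 14, C–D 21] → take A–B (12); add A.
Step 3: frontier [A–D 5, A–E 23, B–E 19, C–D 21] → take A–D (5); add D.
Step 4: frontier [A–E 23, B–E 19, D–E 6] → take D–E (6); add E.
The 3rd edge added is A–D.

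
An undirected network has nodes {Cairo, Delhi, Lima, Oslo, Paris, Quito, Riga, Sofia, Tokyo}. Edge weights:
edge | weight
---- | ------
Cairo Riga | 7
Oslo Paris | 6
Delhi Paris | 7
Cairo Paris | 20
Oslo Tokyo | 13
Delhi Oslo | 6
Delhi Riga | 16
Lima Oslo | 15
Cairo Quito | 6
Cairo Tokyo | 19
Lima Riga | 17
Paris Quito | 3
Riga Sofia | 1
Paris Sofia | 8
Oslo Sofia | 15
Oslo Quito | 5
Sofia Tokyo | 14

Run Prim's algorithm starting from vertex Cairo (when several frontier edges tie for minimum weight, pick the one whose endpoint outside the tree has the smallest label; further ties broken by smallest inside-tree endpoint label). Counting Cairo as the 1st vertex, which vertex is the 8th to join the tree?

Tokyo

Grow the tree from Cairo using Prim:
Step 1: cheapest edge leaving the tree is Cairo Quito (6); add Quito.
Step 2: cheapest edge leaving the tree is Paris Quito (3); add Paris.
Step 3: cheapest edge leaving the tree is Oslo Quito (5); add Oslo.
Step 4: cheapest edge leaving the tree is Delhi Oslo (6); add Delhi.
Step 5: cheapest edge leaving the tree is Cairo Riga (7); add Riga.
Step 6: cheapest edge leaving the tree is Riga Sofia (1); add Sofia.
Step 7: cheapest edge leaving the tree is Oslo Tokyo (13); add Tokyo.
Step 8: cheapest edge leaving the tree is Lima Oslo (15); add Lima.
Vertex order: Cairo, Quito, Paris, Oslo, Delhi, Riga, Sofia, Tokyo, Lima. The 8th vertex is Tokyo.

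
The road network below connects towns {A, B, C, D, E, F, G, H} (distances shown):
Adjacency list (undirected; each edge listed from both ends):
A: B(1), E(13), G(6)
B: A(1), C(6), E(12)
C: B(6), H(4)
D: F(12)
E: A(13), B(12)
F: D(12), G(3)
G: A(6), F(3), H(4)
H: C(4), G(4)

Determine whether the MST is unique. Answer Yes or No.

No

Kruskal's algorithm — process edges by increasing weight (ties by edge label):
A B (1): add — endpoints in different components.
F G (3): add — endpoints in different components.
C H (4): add — endpoints in different components.
G H (4): add — endpoints in different components.
A G (6): add — endpoints in different components.
B C (6): skip — B and C already connected.
B E (12): add — endpoints in different components.
D F (12): add — endpoints in different components.
Non-tree edge B C has weight 6, equal to the heaviest edge on its tree cycle — swapping gives another MST of the same weight. Not unique.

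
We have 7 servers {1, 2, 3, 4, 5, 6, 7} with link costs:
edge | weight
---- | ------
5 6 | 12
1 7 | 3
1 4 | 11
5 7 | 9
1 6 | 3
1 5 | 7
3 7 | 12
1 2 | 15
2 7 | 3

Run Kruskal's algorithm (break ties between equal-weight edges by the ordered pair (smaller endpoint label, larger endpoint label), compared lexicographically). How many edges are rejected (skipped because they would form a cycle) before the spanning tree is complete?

Kruskal: consider edges lightest-first.
1 6 (3): add — endpoints in different components.
1 7 (3): add — endpoints in different components.
2 7 (3): add — endpoints in different components.
1 5 (7): add — endpoints in different components.
5 7 (9): skip — 5 and 7 already connected.
1 4 (11): add — endpoints in different components.
3 7 (12): add — endpoints in different components.
Edges rejected before the tree was complete: 1.

1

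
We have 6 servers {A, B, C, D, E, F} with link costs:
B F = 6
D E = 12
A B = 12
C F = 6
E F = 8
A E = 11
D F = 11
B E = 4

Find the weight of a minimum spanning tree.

38

Kruskal's algorithm — process edges by increasing weight (ties by edge label):
B E (4): add. Components now {A} {B,E} {C} {D} {F}
B F (6): add. Components now {A} {B,E,F} {C} {D}
C F (6): add. Components now {A} {B,C,E,F} {D}
E F (8): skip — E and F already connected.
A E (11): add. Components now {A,B,C,E,F} {D}
D F (11): add. Components now {A,B,C,D,E,F}
MST edges: B E, B F, C F, A E, D F; total weight 4+6+6+11+11 = 38.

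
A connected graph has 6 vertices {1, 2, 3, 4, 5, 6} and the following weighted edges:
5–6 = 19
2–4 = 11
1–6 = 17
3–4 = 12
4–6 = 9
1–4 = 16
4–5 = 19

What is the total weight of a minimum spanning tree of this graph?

67

Kruskal: consider edges lightest-first.
4–6 (9): add. Components now {1} {2} {3} {4,6} {5}
2–4 (11): add. Components now {1} {2,4,6} {3} {5}
3–4 (12): add. Components now {1} {2,3,4,6} {5}
1–4 (16): add. Components now {1,2,3,4,6} {5}
1–6 (17): skip — 1 and 6 already connected.
4–5 (19): add. Components now {1,2,3,4,5,6}
MST edges: 4–6, 2–4, 3–4, 1–4, 4–5; total weight 9+11+12+16+19 = 67.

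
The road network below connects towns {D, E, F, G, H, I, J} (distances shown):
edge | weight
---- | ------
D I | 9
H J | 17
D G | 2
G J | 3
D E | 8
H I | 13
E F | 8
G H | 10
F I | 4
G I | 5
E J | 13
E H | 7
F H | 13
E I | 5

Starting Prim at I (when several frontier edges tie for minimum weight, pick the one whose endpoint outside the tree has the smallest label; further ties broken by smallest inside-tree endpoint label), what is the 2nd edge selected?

Grow the tree from I using Prim:
Step 1: cheapest edge leaving the tree is F I (4); add F.
Step 2: cheapest edge leaving the tree is E I (5); add E.
Step 3: cheapest edge leaving the tree is G I (5); add G.
Step 4: cheapest edge leaving the tree is D G (2); add D.
Step 5: cheapest edge leaving the tree is G J (3); add J.
Step 6: cheapest edge leaving the tree is E H (7); add H.
The 2nd edge added is E I.

E-I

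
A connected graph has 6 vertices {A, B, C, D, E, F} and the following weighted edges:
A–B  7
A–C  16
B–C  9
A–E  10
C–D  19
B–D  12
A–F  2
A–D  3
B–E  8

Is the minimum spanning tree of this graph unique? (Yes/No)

Sort edges by weight, then run Kruskal:
A–F (2): add — endpoints in different components.
A–D (3): add — endpoints in different components.
A–B (7): add — endpoints in different components.
B–E (8): add — endpoints in different components.
B–C (9): add — endpoints in different components.
Every non-tree edge has weight strictly greater than the heaviest edge on the tree path between its endpoints, so the MST is unique.

Yes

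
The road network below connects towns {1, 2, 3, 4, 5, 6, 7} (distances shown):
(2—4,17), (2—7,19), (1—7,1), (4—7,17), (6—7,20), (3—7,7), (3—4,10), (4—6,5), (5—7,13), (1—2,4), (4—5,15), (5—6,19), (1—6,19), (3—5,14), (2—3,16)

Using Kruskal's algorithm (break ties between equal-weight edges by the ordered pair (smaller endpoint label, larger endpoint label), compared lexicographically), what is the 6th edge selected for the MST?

5-7

Sort edges by weight, then run Kruskal:
1—7 (1): add. Components now {1,7} {2} {3} {4} {5} {6}
1—2 (4): add. Components now {1,2,7} {3} {4} {5} {6}
4—6 (5): add. Components now {1,2,7} {3} {4,6} {5}
3—7 (7): add. Components now {1,2,3,7} {4,6} {5}
3—4 (10): add. Components now {1,2,3,4,6,7} {5}
5—7 (13): add. Components now {1,2,3,4,5,6,7}
The 6th edge added is 5—7.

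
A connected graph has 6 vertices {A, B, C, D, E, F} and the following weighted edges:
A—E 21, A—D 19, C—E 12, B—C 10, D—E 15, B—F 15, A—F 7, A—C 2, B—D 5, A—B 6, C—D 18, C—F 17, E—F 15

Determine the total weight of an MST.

32

Kruskal's algorithm — process edges by increasing weight (ties by edge label):
A—C (2): add — endpoints in different components.
B—D (5): add — endpoints in different components.
A—B (6): add — endpoints in different components.
A—F (7): add — endpoints in different components.
B—C (10): skip — B and C already connected.
C—E (12): add — endpoints in different components.
MST edges: A—C, B—D, A—B, A—F, C—E; total weight 2+5+6+7+12 = 32.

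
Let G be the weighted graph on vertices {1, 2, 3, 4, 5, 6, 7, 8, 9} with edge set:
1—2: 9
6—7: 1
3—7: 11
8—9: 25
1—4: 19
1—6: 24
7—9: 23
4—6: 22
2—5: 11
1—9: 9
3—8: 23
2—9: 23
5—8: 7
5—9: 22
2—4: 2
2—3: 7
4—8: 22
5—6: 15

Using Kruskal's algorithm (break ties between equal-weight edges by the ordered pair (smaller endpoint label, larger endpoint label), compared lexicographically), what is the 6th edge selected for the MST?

Sort edges by weight, then run Kruskal:
6—7 (1): add — endpoints in different components.
2—4 (2): add — endpoints in different components.
2—3 (7): add — endpoints in different components.
5—8 (7): add — endpoints in different components.
1—2 (9): add — endpoints in different components.
1—9 (9): add — endpoints in different components.
2—5 (11): add — endpoints in different components.
3—7 (11): add — endpoints in different components.
The 6th edge added is 1—9.

1-9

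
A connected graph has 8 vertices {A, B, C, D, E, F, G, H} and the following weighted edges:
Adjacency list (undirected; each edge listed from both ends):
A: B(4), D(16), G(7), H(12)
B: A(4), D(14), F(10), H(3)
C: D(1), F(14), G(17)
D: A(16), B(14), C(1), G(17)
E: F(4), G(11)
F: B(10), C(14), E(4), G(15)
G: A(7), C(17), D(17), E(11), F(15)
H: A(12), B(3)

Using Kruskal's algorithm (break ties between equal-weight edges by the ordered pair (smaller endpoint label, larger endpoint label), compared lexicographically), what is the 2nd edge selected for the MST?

B-H

Kruskal: consider edges lightest-first.
C–D (1): add — endpoints in different components.
B–H (3): add — endpoints in different components.
A–B (4): add — endpoints in different components.
E–F (4): add — endpoints in different components.
A–G (7): add — endpoints in different components.
B–F (10): add — endpoints in different components.
E–G (11): skip — E and G already connected.
A–H (12): skip — A and H already connected.
B–D (14): add — endpoints in different components.
The 2nd edge added is B–H.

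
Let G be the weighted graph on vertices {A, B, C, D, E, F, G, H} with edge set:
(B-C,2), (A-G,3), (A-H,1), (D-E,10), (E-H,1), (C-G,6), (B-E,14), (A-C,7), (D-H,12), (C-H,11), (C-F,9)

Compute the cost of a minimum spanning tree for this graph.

32

Prim's algorithm from D:
Step 1: cheapest edge leaving the tree is D-E (10); add E.
Step 2: cheapest edge leaving the tree is E-H (1); add H.
Step 3: cheapest edge leaving the tree is A-H (1); add A.
Step 4: cheapest edge leaving the tree is A-G (3); add G.
Step 5: cheapest edge leaving the tree is C-G (6); add C.
Step 6: cheapest edge leaving the tree is B-C (2); add B.
Step 7: cheapest edge leaving the tree is C-F (9); add F.
MST edges: D-E, E-H, A-H, A-G, C-G, B-C, C-F; total weight 10+1+1+3+6+2+9 = 32.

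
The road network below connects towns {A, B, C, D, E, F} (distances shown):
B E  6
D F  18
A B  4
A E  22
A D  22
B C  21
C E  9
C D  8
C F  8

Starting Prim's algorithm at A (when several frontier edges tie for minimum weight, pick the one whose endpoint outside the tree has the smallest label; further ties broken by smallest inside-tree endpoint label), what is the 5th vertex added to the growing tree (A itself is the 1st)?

Prim, starting at A.
Step 1: frontier [A B 4, A D 22, A E 22] → take A B (4); add B.
Step 2: frontier [A D 22, A E 22, B E 6, B C 21] → take B E (6); add E.
Step 3: frontier [A D 22, B C 21, C E 9] → take C E (9); add C.
Step 4: frontier [A D 22, C D 8, C F 8] → take C D (8); add D.
Step 5: frontier [C F 8, D F 18] → take C F (8); add F.
Vertex order: A, B, E, C, D, F. The 5th vertex is D.

D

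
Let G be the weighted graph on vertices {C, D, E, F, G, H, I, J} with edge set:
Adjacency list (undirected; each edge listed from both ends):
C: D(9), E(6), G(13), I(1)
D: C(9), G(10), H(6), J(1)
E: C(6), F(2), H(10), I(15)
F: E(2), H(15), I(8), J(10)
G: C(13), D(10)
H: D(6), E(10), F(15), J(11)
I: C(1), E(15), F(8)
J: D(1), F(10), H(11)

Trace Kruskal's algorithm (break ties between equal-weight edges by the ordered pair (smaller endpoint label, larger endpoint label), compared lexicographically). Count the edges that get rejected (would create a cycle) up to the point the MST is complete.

1

Sort edges by weight, then run Kruskal:
C I (1): add — endpoints in different components.
D J (1): add — endpoints in different components.
E F (2): add — endpoints in different components.
C E (6): add — endpoints in different components.
D H (6): add — endpoints in different components.
F I (8): skip — F and I already connected.
C D (9): add — endpoints in different components.
D G (10): add — endpoints in different components.
Edges rejected before the tree was complete: 1.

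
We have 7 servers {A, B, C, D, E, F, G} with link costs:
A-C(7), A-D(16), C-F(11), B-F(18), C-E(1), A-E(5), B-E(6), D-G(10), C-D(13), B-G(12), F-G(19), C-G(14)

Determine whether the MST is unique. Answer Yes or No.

Kruskal's algorithm — process edges by increasing weight (ties by edge label):
C-E (1): add — endpoints in different components.
A-E (5): add — endpoints in different components.
B-E (6): add — endpoints in different components.
A-C (7): skip — A and C already connected.
D-G (10): add — endpoints in different components.
C-F (11): add — endpoints in different components.
B-G (12): add — endpoints in different components.
Every non-tree edge has weight strictly greater than the heaviest edge on the tree path between its endpoints, so the MST is unique.

Yes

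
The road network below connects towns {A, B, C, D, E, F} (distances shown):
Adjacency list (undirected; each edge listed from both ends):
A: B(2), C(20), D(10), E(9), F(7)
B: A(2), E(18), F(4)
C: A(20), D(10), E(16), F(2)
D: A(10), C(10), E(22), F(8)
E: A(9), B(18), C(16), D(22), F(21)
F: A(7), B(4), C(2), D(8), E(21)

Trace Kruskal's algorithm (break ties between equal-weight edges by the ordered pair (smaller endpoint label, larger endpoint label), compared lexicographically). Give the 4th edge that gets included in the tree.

Kruskal: consider edges lightest-first.
A–B (2): add. Components now {A,B} {C} {D} {E} {F}
C–F (2): add. Components now {A,B} {C,F} {D} {E}
B–F (4): add. Components now {A,B,C,F} {D} {E}
A–F (7): skip — A and F already connected.
D–F (8): add. Components now {A,B,C,D,F} {E}
A–E (9): add. Components now {A,B,C,D,E,F}
The 4th edge added is D–F.

D-F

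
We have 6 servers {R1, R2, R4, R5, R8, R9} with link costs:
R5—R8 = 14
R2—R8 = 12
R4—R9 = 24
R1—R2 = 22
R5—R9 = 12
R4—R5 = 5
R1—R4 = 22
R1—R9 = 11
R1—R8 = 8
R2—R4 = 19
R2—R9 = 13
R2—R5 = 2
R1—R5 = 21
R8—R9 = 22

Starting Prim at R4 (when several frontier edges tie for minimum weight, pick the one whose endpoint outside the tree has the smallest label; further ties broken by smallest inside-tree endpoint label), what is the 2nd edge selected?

Prim, starting at R4.
Step 1: cheapest edge leaving the tree is R4—R5 (5); add R5.
Step 2: cheapest edge leaving the tree is R2—R5 (2); add R2.
Step 3: cheapest edge leaving the tree is R2—R8 (12); add R8.
Step 4: cheapest edge leaving the tree is R1—R8 (8); add R1.
Step 5: cheapest edge leaving the tree is R1—R9 (11); add R9.
The 2nd edge added is R2—R5.

R2-R5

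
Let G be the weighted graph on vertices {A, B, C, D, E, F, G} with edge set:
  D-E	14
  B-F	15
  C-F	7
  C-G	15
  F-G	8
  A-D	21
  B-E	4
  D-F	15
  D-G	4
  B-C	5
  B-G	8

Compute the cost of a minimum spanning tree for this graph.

49

Prim, starting at B.
Step 1: frontier [B-E 4, B-C 5, B-G 8, B-F 15] → take B-E (4); add E.
Step 2: frontier [B-C 5, B-G 8, B-F 15, D-E 14] → take B-C (5); add C.
Step 3: frontier [B-G 8, B-F 15, C-F 7, C-G 15, D-E 14] → take C-F (7); add F.
Step 4: frontier [B-G 8, C-G 15, D-E 14, F-G 8, D-F 15] → take B-G (8); add G.
Step 5: frontier [D-E 14, D-F 15, D-G 4] → take D-G (4); add D.
Step 6: frontier [A-D 21] → take A-D (21); add A.
MST edges: B-E, B-C, C-F, B-G, D-G, A-D; total weight 4+5+7+8+4+21 = 49.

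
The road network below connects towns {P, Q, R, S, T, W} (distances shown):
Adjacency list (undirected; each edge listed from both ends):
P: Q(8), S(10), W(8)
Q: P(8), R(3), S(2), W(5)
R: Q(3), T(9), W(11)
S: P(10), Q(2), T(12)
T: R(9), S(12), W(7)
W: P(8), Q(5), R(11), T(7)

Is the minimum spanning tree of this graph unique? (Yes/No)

Sort edges by weight, then run Kruskal:
Q—S (2): add. Components now {W} {Q,S} {R} {T} {P}
Q—R (3): add. Components now {W} {Q,R,S} {T} {P}
Q—W (5): add. Components now {Q,R,S,W} {T} {P}
T—W (7): add. Components now {Q,R,S,T,W} {P}
P—Q (8): add. Components now {P,Q,R,S,T,W}
Non-tree edge P—W has weight 8, equal to the heaviest edge on its tree cycle — swapping gives another MST of the same weight. Not unique.

No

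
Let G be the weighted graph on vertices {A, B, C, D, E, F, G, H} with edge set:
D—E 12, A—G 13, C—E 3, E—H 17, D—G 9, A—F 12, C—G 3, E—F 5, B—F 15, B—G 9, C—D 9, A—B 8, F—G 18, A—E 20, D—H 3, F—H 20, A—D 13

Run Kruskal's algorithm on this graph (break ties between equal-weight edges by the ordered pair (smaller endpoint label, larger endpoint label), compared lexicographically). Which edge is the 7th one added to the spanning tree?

Kruskal's algorithm — process edges by increasing weight (ties by edge label):
C—E (3): add — endpoints in different components.
C—G (3): add — endpoints in different components.
D—H (3): add — endpoints in different components.
E—F (5): add — endpoints in different components.
A—B (8): add — endpoints in different components.
B—G (9): add — endpoints in different components.
C—D (9): add — endpoints in different components.
The 7th edge added is C—D.

C-D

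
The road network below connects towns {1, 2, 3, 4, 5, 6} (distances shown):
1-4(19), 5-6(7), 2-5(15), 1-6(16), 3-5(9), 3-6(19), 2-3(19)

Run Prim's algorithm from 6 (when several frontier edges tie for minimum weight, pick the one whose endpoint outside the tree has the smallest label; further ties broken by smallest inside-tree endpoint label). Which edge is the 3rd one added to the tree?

2-5

Prim, starting at 6.
Step 1: cheapest edge leaving the tree is 5-6 (7); add 5.
Step 2: cheapest edge leaving the tree is 3-5 (9); add 3.
Step 3: cheapest edge leaving the tree is 2-5 (15); add 2.
Step 4: cheapest edge leaving the tree is 1-6 (16); add 1.
Step 5: cheapest edge leaving the tree is 1-4 (19); add 4.
The 3rd edge added is 2-5.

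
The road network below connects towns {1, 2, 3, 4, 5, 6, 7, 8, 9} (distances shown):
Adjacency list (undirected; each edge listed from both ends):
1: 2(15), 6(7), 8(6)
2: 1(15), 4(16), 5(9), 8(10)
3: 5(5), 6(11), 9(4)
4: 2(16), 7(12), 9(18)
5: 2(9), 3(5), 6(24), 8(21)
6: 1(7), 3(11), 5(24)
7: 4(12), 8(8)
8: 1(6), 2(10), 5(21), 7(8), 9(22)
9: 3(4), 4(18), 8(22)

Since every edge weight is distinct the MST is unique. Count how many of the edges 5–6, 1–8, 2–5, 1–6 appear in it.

3

Kruskal: consider edges lightest-first.
3–9 (4): add — endpoints in different components.
3–5 (5): add — endpoints in different components.
1–8 (6): add — endpoints in different components.
1–6 (7): add — endpoints in different components.
7–8 (8): add — endpoints in different components.
2–5 (9): add — endpoints in different components.
2–8 (10): add — endpoints in different components.
3–6 (11): skip — 3 and 6 already connected.
4–7 (12): add — endpoints in different components.
MST edge set: {3–9, 3–5, 1–8, 1–6, 7–8, 2–5, 2–8, 4–7}.
Of the listed edges, {1–8, 2–5, 1–6} are in the MST → 3.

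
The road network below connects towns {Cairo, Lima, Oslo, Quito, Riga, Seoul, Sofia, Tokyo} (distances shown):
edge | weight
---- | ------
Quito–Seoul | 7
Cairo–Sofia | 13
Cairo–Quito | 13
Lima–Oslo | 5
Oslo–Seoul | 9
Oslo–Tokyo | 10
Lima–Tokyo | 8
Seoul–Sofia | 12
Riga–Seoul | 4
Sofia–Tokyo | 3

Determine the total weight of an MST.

49

Grow the tree from Sofia using Prim:
Step 1: frontier [Sofia–Tokyo 3, Seoul–Sofia 12, Cairo–Sofia 13] → take Sofia–Tokyo (3); add Tokyo.
Step 2: frontier [Seoul–Sofia 12, Cairo–Sofia 13, Lima–Tokyo 8, Oslo–Tokyo 10] → take Lima–Tokyo (8); add Lima.
Step 3: frontier [Lima–Oslo 5, Seoul–Sofia 12, Cairo–Sofia 13, Oslo–Tokyo 10] → take Lima–Oslo (5); add Oslo.
Step 4: frontier [Oslo–Seoul 9, Seoul–Sofia 12, Cairo–Sofia 13] → take Oslo–Seoul (9); add Seoul.
Step 5: frontier [Riga–Seoul 4, Quito–Seoul 7, Cairo–Sofia 13] → take Riga–Seoul (4); add Riga.
Step 6: frontier [Quito–Seoul 7, Cairo–Sofia 13] → take Quito–Seoul (7); add Quito.
Step 7: frontier [Cairo–Quito 13, Cairo–Sofia 13] → take Cairo–Quito (13); add Cairo.
MST edges: Sofia–Tokyo, Lima–Tokyo, Lima–Oslo, Oslo–Seoul, Riga–Seoul, Quito–Seoul, Cairo–Quito; total weight 3+8+5+9+4+7+13 = 49.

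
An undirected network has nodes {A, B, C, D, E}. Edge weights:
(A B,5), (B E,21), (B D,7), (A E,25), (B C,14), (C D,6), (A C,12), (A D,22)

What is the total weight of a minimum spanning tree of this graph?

39

Sort edges by weight, then run Kruskal:
A B (5): add — endpoints in different components.
C D (6): add — endpoints in different components.
B D (7): add — endpoints in different components.
A C (12): skip — A and C already connected.
B C (14): skip — B and C already connected.
B E (21): add — endpoints in different components.
MST edges: A B, C D, B D, B E; total weight 5+6+7+21 = 39.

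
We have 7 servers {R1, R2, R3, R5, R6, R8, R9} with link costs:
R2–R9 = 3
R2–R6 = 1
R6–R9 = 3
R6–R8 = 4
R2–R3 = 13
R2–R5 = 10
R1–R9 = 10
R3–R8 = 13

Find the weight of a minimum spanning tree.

41

Kruskal's algorithm — process edges by increasing weight (ties by edge label):
R2–R6 (1): add. Components now {R5} {R3} {R2,R6} {R9} {R8} {R1}
R2–R9 (3): add. Components now {R5} {R3} {R2,R6,R9} {R8} {R1}
R6–R9 (3): skip — R9 and R6 already connected.
R6–R8 (4): add. Components now {R5} {R3} {R2,R6,R8,R9} {R1}
R1–R9 (10): add. Components now {R5} {R3} {R1,R2,R6,R8,R9}
R2–R5 (10): add. Components now {R1,R2,R5,R6,R8,R9} {R3}
R2–R3 (13): add. Components now {R1,R2,R3,R5,R6,R8,R9}
MST edges: R2–R6, R2–R9, R6–R8, R1–R9, R2–R5, R2–R3; total weight 1+3+4+10+10+13 = 41.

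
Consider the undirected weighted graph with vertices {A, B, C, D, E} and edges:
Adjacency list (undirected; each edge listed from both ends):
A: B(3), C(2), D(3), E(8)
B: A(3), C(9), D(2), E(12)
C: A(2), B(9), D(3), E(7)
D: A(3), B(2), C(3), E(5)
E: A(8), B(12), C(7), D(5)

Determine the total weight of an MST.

12

Prim's algorithm from E:
Step 1: cheapest edge leaving the tree is D-E (5); add D.
Step 2: cheapest edge leaving the tree is B-D (2); add B.
Step 3: cheapest edge leaving the tree is A-B (3); add A.
Step 4: cheapest edge leaving the tree is A-C (2); add C.
MST edges: D-E, B-D, A-B, A-C; total weight 5+2+3+2 = 12.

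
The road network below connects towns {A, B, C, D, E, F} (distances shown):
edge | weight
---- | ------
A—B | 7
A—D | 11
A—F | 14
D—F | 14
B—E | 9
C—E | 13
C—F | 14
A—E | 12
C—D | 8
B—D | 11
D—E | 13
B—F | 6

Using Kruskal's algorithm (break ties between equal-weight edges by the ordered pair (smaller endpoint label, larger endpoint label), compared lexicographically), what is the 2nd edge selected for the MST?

Kruskal's algorithm — process edges by increasing weight (ties by edge label):
B—F (6): add — endpoints in different components.
A—B (7): add — endpoints in different components.
C—D (8): add — endpoints in different components.
B—E (9): add — endpoints in different components.
A—D (11): add — endpoints in different components.
The 2nd edge added is A—B.

A-B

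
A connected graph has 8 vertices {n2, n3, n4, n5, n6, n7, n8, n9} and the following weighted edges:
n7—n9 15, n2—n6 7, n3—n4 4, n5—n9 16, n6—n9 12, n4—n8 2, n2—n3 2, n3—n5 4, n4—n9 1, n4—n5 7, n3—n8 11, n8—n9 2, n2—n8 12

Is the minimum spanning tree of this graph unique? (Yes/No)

No

Sort edges by weight, then run Kruskal:
n4—n9 (1): add — endpoints in different components.
n2—n3 (2): add — endpoints in different components.
n4—n8 (2): add — endpoints in different components.
n8—n9 (2): skip — n9 and n8 already connected.
n3—n4 (4): add — endpoints in different components.
n3—n5 (4): add — endpoints in different components.
n2—n6 (7): add — endpoints in different components.
n4—n5 (7): skip — n5 and n4 already connected.
n3—n8 (11): skip — n3 and n8 already connected.
n2—n8 (12): skip — n2 and n8 already connected.
n6—n9 (12): skip — n9 and n6 already connected.
n7—n9 (15): add — endpoints in different components.
Non-tree edge n8—n9 has weight 2, equal to the heaviest edge on its tree cycle — swapping gives another MST of the same weight. Not unique.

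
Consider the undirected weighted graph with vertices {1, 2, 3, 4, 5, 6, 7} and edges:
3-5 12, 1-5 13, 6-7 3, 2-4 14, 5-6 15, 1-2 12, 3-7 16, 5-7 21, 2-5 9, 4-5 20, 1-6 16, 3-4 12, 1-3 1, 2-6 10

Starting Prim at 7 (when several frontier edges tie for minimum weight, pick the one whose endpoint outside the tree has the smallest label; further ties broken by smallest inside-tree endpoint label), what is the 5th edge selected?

1-3

Grow the tree from 7 using Prim:
Step 1: frontier [6-7 3, 3-7 16, 5-7 21] → take 6-7 (3); add 6.
Step 2: frontier [2-6 10, 5-6 15, 1-6 16, 3-7 16, 5-7 21] → take 2-6 (10); add 2.
Step 3: frontier [2-5 9, 1-2 12, 2-4 14, 5-6 15, 1-6 16, 3-7 16, 5-7 21] → take 2-5 (9); add 5.
Step 4: frontier [1-2 12, 2-4 14, 3-5 12, 1-5 13, 4-5 20, 1-6 16, 3-7 16] → take 1-2 (12); add 1.
Step 5: frontier [1-3 1, 2-4 14, 3-5 12, 4-5 20, 3-7 16] → take 1-3 (1); add 3.
Step 6: frontier [2-4 14, 3-4 12, 4-5 20] → take 3-4 (12); add 4.
The 5th edge added is 1-3.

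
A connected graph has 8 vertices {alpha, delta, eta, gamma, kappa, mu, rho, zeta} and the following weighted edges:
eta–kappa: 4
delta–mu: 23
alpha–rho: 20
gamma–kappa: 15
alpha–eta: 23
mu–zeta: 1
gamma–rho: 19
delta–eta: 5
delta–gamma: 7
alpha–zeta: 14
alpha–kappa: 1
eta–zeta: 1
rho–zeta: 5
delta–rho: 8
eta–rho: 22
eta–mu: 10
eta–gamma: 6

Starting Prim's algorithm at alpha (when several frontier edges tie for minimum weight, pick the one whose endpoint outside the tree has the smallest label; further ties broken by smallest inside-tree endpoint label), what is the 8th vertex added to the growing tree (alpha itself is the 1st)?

gamma

Prim, starting at alpha.
Step 1: cheapest edge leaving the tree is alpha–kappa (1); add kappa.
Step 2: cheapest edge leaving the tree is eta–kappa (4); add eta.
Step 3: cheapest edge leaving the tree is eta–zeta (1); add zeta.
Step 4: cheapest edge leaving the tree is mu–zeta (1); add mu.
Step 5: cheapest edge leaving the tree is delta–eta (5); add delta.
Step 6: cheapest edge leaving the tree is rho–zeta (5); add rho.
Step 7: cheapest edge leaving the tree is eta–gamma (6); add gamma.
Vertex order: alpha, kappa, eta, zeta, mu, delta, rho, gamma. The 8th vertex is gamma.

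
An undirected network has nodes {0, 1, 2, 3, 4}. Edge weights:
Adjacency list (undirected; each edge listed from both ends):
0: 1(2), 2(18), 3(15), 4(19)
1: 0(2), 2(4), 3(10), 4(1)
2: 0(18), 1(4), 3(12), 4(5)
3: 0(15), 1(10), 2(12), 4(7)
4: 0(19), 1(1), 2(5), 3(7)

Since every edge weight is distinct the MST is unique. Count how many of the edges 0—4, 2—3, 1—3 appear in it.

Kruskal's algorithm — process edges by increasing weight (ties by edge label):
1—4 (1): add — endpoints in different components.
0—1 (2): add — endpoints in different components.
1—2 (4): add — endpoints in different components.
2—4 (5): skip — 2 and 4 already connected.
3—4 (7): add — endpoints in different components.
MST edge set: {1—4, 0—1, 1—2, 3—4}.
Of the listed edges, {} are in the MST → 0.

0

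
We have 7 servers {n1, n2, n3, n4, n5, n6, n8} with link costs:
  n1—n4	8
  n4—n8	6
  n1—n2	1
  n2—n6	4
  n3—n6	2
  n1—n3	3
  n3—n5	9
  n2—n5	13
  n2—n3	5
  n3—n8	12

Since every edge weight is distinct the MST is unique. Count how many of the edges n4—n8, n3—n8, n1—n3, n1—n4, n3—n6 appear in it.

4

Sort edges by weight, then run Kruskal:
n1—n2 (1): add — endpoints in different components.
n3—n6 (2): add — endpoints in different components.
n1—n3 (3): add — endpoints in different components.
n2—n6 (4): skip — n2 and n6 already connected.
n2—n3 (5): skip — n3 and n2 already connected.
n4—n8 (6): add — endpoints in different components.
n1—n4 (8): add — endpoints in different components.
n3—n5 (9): add — endpoints in different components.
MST edge set: {n1—n2, n3—n6, n1—n3, n4—n8, n1—n4, n3—n5}.
Of the listed edges, {n4—n8, n1—n3, n1—n4, n3—n6} are in the MST → 4.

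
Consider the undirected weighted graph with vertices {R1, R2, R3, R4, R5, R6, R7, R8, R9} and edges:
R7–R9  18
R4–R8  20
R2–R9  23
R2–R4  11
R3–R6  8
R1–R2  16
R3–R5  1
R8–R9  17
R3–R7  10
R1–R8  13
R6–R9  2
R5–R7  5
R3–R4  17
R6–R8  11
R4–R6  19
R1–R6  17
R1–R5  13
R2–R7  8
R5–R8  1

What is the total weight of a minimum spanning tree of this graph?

49

Prim's algorithm from R6:
Step 1: cheapest edge leaving the tree is R6–R9 (2); add R9.
Step 2: cheapest edge leaving the tree is R3–R6 (8); add R3.
Step 3: cheapest edge leaving the tree is R3–R5 (1); add R5.
Step 4: cheapest edge leaving the tree is R5–R8 (1); add R8.
Step 5: cheapest edge leaving the tree is R5–R7 (5); add R7.
Step 6: cheapest edge leaving the tree is R2–R7 (8); add R2.
Step 7: cheapest edge leaving the tree is R2–R4 (11); add R4.
Step 8: cheapest edge leaving the tree is R1–R5 (13); add R1.
MST edges: R6–R9, R3–R6, R3–R5, R5–R8, R5–R7, R2–R7, R2–R4, R1–R5; total weight 2+8+1+1+5+8+11+13 = 49.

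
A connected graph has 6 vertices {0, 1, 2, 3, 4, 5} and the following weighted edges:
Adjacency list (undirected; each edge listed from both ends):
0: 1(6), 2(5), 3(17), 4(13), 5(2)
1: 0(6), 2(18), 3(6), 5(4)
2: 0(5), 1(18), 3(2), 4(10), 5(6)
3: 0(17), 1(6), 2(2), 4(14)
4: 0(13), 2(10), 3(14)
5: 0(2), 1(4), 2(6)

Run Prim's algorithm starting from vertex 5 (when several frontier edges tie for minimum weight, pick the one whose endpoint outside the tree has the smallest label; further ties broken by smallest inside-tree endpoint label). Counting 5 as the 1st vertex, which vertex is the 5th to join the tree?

Grow the tree from 5 using Prim:
Step 1: cheapest edge leaving the tree is 0 5 (2); add 0.
Step 2: cheapest edge leaving the tree is 1 5 (4); add 1.
Step 3: cheapest edge leaving the tree is 0 2 (5); add 2.
Step 4: cheapest edge leaving the tree is 2 3 (2); add 3.
Step 5: cheapest edge leaving the tree is 2 4 (10); add 4.
Vertex order: 5, 0, 1, 2, 3, 4. The 5th vertex is 3.

3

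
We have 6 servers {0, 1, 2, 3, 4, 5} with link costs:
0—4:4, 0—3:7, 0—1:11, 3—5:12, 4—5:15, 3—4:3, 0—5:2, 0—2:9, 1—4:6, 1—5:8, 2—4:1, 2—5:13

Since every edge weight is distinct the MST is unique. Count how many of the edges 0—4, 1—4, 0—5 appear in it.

3

Kruskal's algorithm — process edges by increasing weight (ties by edge label):
2—4 (1): add. Components now {0} {1} {2,4} {3} {5}
0—5 (2): add. Components now {0,5} {1} {2,4} {3}
3—4 (3): add. Components now {0,5} {1} {2,3,4}
0—4 (4): add. Components now {0,2,3,4,5} {1}
1—4 (6): add. Components now {0,1,2,3,4,5}
MST edge set: {2—4, 0—5, 3—4, 0—4, 1—4}.
Of the listed edges, {0—4, 1—4, 0—5} are in the MST → 3.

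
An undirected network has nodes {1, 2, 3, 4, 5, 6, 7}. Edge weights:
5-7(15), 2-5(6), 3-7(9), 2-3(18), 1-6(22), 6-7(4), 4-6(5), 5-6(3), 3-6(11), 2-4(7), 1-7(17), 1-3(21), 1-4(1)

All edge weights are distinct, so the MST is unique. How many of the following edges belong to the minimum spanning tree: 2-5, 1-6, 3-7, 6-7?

Kruskal's algorithm — process edges by increasing weight (ties by edge label):
1-4 (1): add. Components now {1,4} {2} {3} {5} {6} {7}
5-6 (3): add. Components now {1,4} {2} {3} {5,6} {7}
6-7 (4): add. Components now {1,4} {2} {3} {5,6,7}
4-6 (5): add. Components now {1,4,5,6,7} {2} {3}
2-5 (6): add. Components now {1,2,4,5,6,7} {3}
2-4 (7): skip — 2 and 4 already connected.
3-7 (9): add. Components now {1,2,3,4,5,6,7}
MST edge set: {1-4, 5-6, 6-7, 4-6, 2-5, 3-7}.
Of the listed edges, {2-5, 3-7, 6-7} are in the MST → 3.

3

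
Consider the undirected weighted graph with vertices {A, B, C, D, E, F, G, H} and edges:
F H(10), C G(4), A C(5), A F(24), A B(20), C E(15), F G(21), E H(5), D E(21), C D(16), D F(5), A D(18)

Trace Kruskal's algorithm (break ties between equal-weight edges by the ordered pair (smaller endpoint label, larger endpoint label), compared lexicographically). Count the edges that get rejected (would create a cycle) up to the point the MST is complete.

Kruskal: consider edges lightest-first.
C G (4): add — endpoints in different components.
A C (5): add — endpoints in different components.
D F (5): add — endpoints in different components.
E H (5): add — endpoints in different components.
F H (10): add — endpoints in different components.
C E (15): add — endpoints in different components.
C D (16): skip — C and D already connected.
A D (18): skip — A and D already connected.
A B (20): add — endpoints in different components.
Edges rejected before the tree was complete: 2.

2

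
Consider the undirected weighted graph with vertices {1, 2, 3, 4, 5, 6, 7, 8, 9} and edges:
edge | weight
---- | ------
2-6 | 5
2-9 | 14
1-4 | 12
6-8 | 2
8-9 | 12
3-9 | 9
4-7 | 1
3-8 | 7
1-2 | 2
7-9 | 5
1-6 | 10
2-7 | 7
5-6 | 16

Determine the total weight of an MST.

Prim's algorithm from 4:
Step 1: cheapest edge leaving the tree is 4-7 (1); add 7.
Step 2: cheapest edge leaving the tree is 7-9 (5); add 9.
Step 3: cheapest edge leaving the tree is 2-7 (7); add 2.
Step 4: cheapest edge leaving the tree is 1-2 (2); add 1.
Step 5: cheapest edge leaving the tree is 2-6 (5); add 6.
Step 6: cheapest edge leaving the tree is 6-8 (2); add 8.
Step 7: cheapest edge leaving the tree is 3-8 (7); add 3.
Step 8: cheapest edge leaving the tree is 5-6 (16); add 5.
MST edges: 4-7, 7-9, 2-7, 1-2, 2-6, 6-8, 3-8, 5-6; total weight 1+5+7+2+5+2+7+16 = 45.

45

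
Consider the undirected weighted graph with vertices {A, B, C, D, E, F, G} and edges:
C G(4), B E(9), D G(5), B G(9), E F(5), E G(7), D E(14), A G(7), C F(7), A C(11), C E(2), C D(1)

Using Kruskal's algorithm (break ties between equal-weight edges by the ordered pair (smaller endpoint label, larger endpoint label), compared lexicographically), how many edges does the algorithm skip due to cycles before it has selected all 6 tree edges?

3

Sort edges by weight, then run Kruskal:
C D (1): add — endpoints in different components.
C E (2): add — endpoints in different components.
C G (4): add — endpoints in different components.
D G (5): skip — D and G already connected.
E F (5): add — endpoints in different components.
A G (7): add — endpoints in different components.
C F (7): skip — C and F already connected.
E G (7): skip — E and G already connected.
B E (9): add — endpoints in different components.
Edges rejected before the tree was complete: 3.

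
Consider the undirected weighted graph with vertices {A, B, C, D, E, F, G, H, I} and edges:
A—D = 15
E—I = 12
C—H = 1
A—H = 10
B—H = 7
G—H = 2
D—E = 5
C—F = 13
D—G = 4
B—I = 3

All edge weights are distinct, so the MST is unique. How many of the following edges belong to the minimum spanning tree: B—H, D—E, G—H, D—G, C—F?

Sort edges by weight, then run Kruskal:
C—H (1): add — endpoints in different components.
G—H (2): add — endpoints in different components.
B—I (3): add — endpoints in different components.
D—G (4): add — endpoints in different components.
D—E (5): add — endpoints in different components.
B—H (7): add — endpoints in different components.
A—H (10): add — endpoints in different components.
E—I (12): skip — E and I already connected.
C—F (13): add — endpoints in different components.
MST edge set: {C—H, G—H, B—I, D—G, D—E, B—H, A—H, C—F}.
Of the listed edges, {B—H, D—E, G—H, D—G, C—F} are in the MST → 5.

5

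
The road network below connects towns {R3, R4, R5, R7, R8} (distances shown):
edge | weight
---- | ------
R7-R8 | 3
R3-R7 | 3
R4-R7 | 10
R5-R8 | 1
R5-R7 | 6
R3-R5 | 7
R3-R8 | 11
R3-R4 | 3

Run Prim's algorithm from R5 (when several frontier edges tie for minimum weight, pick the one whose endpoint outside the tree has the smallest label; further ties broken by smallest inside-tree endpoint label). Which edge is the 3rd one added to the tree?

Prim's algorithm from R5:
Step 1: cheapest edge leaving the tree is R5-R8 (1); add R8.
Step 2: cheapest edge leaving the tree is R7-R8 (3); add R7.
Step 3: cheapest edge leaving the tree is R3-R7 (3); add R3.
Step 4: cheapest edge leaving the tree is R3-R4 (3); add R4.
The 3rd edge added is R3-R7.

R3-R7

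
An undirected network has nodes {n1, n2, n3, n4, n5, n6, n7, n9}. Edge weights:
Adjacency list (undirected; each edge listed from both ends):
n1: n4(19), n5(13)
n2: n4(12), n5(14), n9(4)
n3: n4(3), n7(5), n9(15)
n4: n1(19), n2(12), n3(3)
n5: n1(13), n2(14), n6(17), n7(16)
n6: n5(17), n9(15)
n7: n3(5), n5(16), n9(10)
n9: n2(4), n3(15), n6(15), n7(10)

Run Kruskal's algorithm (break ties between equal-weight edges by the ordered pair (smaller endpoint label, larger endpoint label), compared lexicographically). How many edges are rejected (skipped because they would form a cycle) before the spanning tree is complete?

2

Sort edges by weight, then run Kruskal:
n3-n4 (3): add — endpoints in different components.
n2-n9 (4): add — endpoints in different components.
n3-n7 (5): add — endpoints in different components.
n7-n9 (10): add — endpoints in different components.
n2-n4 (12): skip — n4 and n2 already connected.
n1-n5 (13): add — endpoints in different components.
n2-n5 (14): add — endpoints in different components.
n3-n9 (15): skip — n3 and n9 already connected.
n6-n9 (15): add — endpoints in different components.
Edges rejected before the tree was complete: 2.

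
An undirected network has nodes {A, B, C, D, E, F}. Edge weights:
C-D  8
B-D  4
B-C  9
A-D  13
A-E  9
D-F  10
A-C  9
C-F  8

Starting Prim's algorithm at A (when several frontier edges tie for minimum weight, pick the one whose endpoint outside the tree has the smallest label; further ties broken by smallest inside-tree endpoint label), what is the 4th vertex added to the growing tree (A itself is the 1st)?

B

Prim's algorithm from A:
Step 1: cheapest edge leaving the tree is A-C (9); add C.
Step 2: cheapest edge leaving the tree is C-D (8); add D.
Step 3: cheapest edge leaving the tree is B-D (4); add B.
Step 4: cheapest edge leaving the tree is C-F (8); add F.
Step 5: cheapest edge leaving the tree is A-E (9); add E.
Vertex order: A, C, D, B, F, E. The 4th vertex is B.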